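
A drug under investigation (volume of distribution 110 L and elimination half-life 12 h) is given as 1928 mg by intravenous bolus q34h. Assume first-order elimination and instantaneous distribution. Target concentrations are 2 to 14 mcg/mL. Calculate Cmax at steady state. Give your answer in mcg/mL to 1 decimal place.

Over one 34-h interval, 34/12 ≈ 2.8333 half-lives elapse, leaving f ≈ 0.1403 of each dose.
At steady state, accumulation factor R = 1/(1 − e^(−kτ)) ≈ 1.1632.
Each bolus raises the concentration by D/Vd = 1928/110 ≈ 17.527 mcg/mL.
Cmax,ss = C₀/(1 − f) ≈ 17.527/0.8597 ≈ 20.387 mcg/mL.
Peak 20.4 mcg/mL vs MTC 14 mcg/mL: exceeds toxic threshold.

20.4 mcg/mL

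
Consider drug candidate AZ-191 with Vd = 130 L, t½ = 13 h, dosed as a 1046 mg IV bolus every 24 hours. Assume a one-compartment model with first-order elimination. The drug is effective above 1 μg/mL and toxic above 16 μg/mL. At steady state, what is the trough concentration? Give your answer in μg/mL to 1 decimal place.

τ/t½ = 24/13 ≈ 1.8462, so fraction remaining f = (1/2)^(24/13) ≈ 0.2781.
At steady state, accumulation factor R = 1/(1 − e^(−kτ)) ≈ 1.3852.
Each bolus raises the concentration by D/Vd = 1046/130 ≈ 8.046 μg/mL.
Cmax,ss = C₀/(1 − f) ≈ 8.046/0.7219 ≈ 11.146 μg/mL.
Steady-state trough Cmin,ss = Cmax,ss·f ≈ 11.146 × 0.2781 ≈ 3.100 μg/mL.
Trough 3.1 μg/mL vs MEC 1 μg/mL: adequate.

3.1 μg/mL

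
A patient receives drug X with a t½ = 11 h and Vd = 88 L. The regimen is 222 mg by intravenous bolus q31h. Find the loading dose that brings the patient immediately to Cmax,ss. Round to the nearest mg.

259 mg

f = (1/2)^(31/11) ≈ 0.141789; accumulation ratio R = 1/(1−f) ≈ 1.16521.
Loading dose to hit Cmax,ss on first dose: D_load = D_maint·R ≈ 222 × 1.16521 ≈ 258.68 mg.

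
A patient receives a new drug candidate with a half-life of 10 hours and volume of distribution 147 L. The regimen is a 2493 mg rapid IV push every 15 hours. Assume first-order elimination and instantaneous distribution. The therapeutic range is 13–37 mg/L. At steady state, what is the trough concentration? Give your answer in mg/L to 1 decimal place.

9.3 mg/L

k = ln2/t½ = ln2/10 ≈ 0.069315 h⁻¹; fraction remaining f = e^(−kτ) = e^(−0.069315×15) ≈ 0.3536.
Each bolus raises the concentration by D/Vd = 2493/147 ≈ 16.959 mg/L.
Steady-state trough Cmin,ss = C₀·f/(1−f) ≈ 16.959 × 0.3536/0.6464 ≈ 9.277 mg/L.
Trough 9.3 mg/L vs MEC 13 mg/L: subtherapeutic.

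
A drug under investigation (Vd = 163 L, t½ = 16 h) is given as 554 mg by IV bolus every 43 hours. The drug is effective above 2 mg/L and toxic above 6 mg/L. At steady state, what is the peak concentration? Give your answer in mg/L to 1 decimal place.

k = ln2/t½ = ln2/16 ≈ 0.043322 h⁻¹; fraction remaining f = e^(−kτ) = e^(−0.043322×43) ≈ 0.1552.
At steady state, accumulation factor R = 1/(1 − e^(−kτ)) ≈ 1.1837.
Single-dose peak C₀ = D/Vd = 554/163 ≈ 3.399 mg/L.
Cmax,ss = C₀/(1 − f) ≈ 3.399/0.8448 ≈ 4.023 mg/L.
Peak 4.0 mg/L vs MTC 6 mg/L: below toxic threshold.

4.0 mg/L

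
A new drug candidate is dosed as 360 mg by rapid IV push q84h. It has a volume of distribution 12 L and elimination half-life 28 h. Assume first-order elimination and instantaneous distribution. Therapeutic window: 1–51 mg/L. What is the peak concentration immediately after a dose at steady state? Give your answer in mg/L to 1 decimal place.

34.3 mg/L

τ = 84 h = 3 half-lives, so f = (1/2)^3 = 0.125.
At steady state, R = 1/(1 − 0.125) = 8/7.
Single-dose peak C₀ = D/Vd = 360/12 = 30 mg/L.
Steady-state peak Cmax,ss = C₀·R = 30 × 8/7 ≈ 34.286 mg/L.
Peak 34.3 mg/L vs MTC 51 mg/L: below toxic threshold.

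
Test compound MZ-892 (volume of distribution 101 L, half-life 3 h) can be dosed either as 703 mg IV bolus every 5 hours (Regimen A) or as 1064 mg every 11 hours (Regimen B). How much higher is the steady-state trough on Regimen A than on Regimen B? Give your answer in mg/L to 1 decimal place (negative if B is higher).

Regimen A: f = (1/2)^(5/3) ≈ 0.3150; Cmin,ss = (703/101)·f/(1−f) ≈ 3.201 mg/L.
Regimen B: f = (1/2)^(11/3) ≈ 0.0787; Cmin,ss = (1064/101)·f/(1−f) ≈ 0.900 mg/L.
Difference ≈ 3.201 − 0.900 ≈ 2.301 mg/L.

2.3 mg/L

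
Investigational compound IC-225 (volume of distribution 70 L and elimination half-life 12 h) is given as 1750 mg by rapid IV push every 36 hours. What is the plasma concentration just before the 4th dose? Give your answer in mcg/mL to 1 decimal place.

3.6 mcg/mL

f = (1/2)^(τ/t½) = (1/2)^(36/12) ≈ 0.1250.
C₀ = D/Vd = 1750/70 ≈ 25.000 mcg/mL.
Before the 4th dose, 3 doses have been given. Superposition: Cmin = C₀·(f + f² + … + f^3).
≈ 25.000 × (0.1250 + 0.0156 + 0.0020) ≈ 25.000 × 0.1426 ≈ 3.565 mcg/mL.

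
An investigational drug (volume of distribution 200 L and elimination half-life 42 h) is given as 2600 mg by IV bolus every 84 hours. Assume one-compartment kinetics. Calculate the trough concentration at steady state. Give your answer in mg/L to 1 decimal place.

The dosing interval is 2 half-lives, so f = 2^(−2) = 0.25.
At steady state, R = 1/(1 − 0.25) = 4/3.
Single-dose peak C₀ = D/Vd = 2600/200 = 13 mg/L.
Steady-state peak Cmax,ss = C₀·R = 13 × 4/3 ≈ 17.333 mg/L.
Steady-state trough Cmin,ss = Cmax,ss·f ≈ 17.333 × 0.25 ≈ 4.333 mg/L.

4.3 mg/L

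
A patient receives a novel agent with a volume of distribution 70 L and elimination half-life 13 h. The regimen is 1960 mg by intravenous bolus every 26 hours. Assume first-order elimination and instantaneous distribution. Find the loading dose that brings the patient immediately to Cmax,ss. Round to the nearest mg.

f = (1/2)^(26/13) ≈ 0.250000; accumulation ratio R = 1/(1−f) ≈ 1.33333.
Loading dose to hit Cmax,ss on first dose: D_load = D_maint·R ≈ 1960 × 1.33333 ≈ 2613.33 mg.

2613 mg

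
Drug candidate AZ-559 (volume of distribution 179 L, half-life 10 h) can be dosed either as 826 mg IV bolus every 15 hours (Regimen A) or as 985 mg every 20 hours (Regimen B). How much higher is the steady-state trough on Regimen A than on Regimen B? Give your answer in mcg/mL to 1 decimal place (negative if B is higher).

Regimen A: f = (1/2)^(15/10) ≈ 0.3536; Cmin,ss = (826/179)·f/(1−f) ≈ 2.524 mcg/mL.
Regimen B: f = (1/2)^(20/10) ≈ 0.2500; Cmin,ss = (985/179)·f/(1−f) ≈ 1.834 mcg/mL.
Difference ≈ 2.524 − 1.834 ≈ 0.690 mcg/mL.

0.7 mcg/mL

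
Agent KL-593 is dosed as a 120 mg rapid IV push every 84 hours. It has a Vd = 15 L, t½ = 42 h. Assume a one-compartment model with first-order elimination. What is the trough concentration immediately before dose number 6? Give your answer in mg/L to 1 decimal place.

f = (1/2)^(τ/t½) = (1/2)^(84/42) ≈ 0.2500.
C₀ = D/Vd = 120/15 ≈ 8.000 mg/L.
Before the 6th dose, 5 doses have been given. Superposition: Cmin = C₀·(f + f² + … + f^5).
≈ 8.000 × (0.2500 + 0.0625 + 0.0156 + 0.0039 + 0.0010) ≈ 8.000 × 0.3330 ≈ 2.664 mg/L.

2.7 mg/L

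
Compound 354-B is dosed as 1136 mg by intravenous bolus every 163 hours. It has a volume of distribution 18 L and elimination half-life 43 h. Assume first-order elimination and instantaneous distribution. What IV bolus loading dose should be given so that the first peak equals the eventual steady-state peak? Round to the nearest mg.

f = (1/2)^(163/43) ≈ 0.072258; accumulation ratio R = 1/(1−f) ≈ 1.07789.
Loading dose to hit Cmax,ss on first dose: D_load = D_maint·R ≈ 1136 × 1.07789 ≈ 1224.48 mg.

1224 mg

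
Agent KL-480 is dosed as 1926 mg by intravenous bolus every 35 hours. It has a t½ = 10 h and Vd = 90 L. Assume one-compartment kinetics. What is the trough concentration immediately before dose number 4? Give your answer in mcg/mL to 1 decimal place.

f = (1/2)^(τ/t½) = (1/2)^(35/10) ≈ 0.0884.
C₀ = D/Vd = 1926/90 ≈ 21.400 mcg/mL.
Before the 4th dose, 3 doses have been given. Superposition: Cmin = C₀·(f + f² + … + f^3).
≈ 21.400 × (0.0884 + 0.0078 + 0.0007) ≈ 21.400 × 0.0969 ≈ 2.074 mcg/mL.

2.1 mcg/mL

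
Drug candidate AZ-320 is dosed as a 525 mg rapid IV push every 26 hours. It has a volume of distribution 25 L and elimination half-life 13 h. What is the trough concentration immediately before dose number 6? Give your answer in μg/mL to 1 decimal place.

f = (1/2)^(τ/t½) = (1/2)^(26/13) ≈ 0.2500.
C₀ = D/Vd = 525/25 ≈ 21.000 μg/mL.
Before the 6th dose, 5 doses have been given. Superposition: Cmin = C₀·(f + f² + … + f^5).
≈ 21.000 × (0.2500 + 0.0625 + 0.0156 + 0.0039 + 0.0010) ≈ 21.000 × 0.3330 ≈ 6.993 μg/mL.

7.0 μg/mL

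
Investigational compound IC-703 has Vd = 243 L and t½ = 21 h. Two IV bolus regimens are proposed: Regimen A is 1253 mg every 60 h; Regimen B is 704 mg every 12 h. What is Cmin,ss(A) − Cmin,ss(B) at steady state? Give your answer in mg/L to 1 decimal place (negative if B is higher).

Regimen A: f = (1/2)^(60/21) ≈ 0.1380; Cmin,ss = (1253/243)·f/(1−f) ≈ 0.825 mg/L.
Regimen B: f = (1/2)^(12/21) ≈ 0.6730; Cmin,ss = (704/243)·f/(1−f) ≈ 5.963 mg/L.
Difference ≈ 0.825 − 5.963 ≈ -5.138 mg/L.

-5.1 mg/L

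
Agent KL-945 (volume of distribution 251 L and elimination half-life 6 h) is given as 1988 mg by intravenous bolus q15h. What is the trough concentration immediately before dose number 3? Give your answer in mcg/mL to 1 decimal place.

f = (1/2)^(τ/t½) = (1/2)^(15/6) ≈ 0.1768.
C₀ = D/Vd = 1988/251 ≈ 7.920 mcg/mL.
Before the 3rd dose, 2 doses have been given. Superposition: Cmin = C₀·(f + f²).
≈ 7.920 × (0.1768 + 0.0313) ≈ 7.920 × 0.2081 ≈ 1.648 mcg/mL.

1.6 mcg/mL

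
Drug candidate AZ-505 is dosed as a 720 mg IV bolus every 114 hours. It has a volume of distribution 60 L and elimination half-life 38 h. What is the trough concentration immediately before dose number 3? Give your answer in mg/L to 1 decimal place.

f = (1/2)^(τ/t½) = (1/2)^(114/38) ≈ 0.1250.
C₀ = D/Vd = 720/60 ≈ 12.000 mg/L.
Before the 3rd dose, 2 doses have been given. Superposition: Cmin = C₀·(f + f²).
≈ 12.000 × (0.1250 + 0.0156) ≈ 12.000 × 0.1406 ≈ 1.687 mg/L.

1.7 mg/L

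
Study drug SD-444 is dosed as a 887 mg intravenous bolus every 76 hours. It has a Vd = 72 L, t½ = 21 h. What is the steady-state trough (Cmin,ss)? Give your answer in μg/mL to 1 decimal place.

Over one 76-h interval, 76/21 ≈ 3.619 half-lives elapse, leaving f ≈ 0.0814 of each dose.
Accumulation ratio R = 1/(1 − f) ≈ 1/0.9186 ≈ 1.0886.
Single-dose peak C₀ = D/Vd = 887/72 ≈ 12.319 μg/mL.
Steady-state peak Cmax,ss = C₀·R ≈ 12.319 × 1.0886 ≈ 13.410 μg/mL.
Steady-state trough Cmin,ss = Cmax,ss·f ≈ 13.410 × 0.0814 ≈ 1.092 μg/mL.

1.1 μg/mL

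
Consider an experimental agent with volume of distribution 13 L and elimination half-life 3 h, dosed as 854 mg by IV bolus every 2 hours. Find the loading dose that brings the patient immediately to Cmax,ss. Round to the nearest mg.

f = (1/2)^(2/3) ≈ 0.629961; accumulation ratio R = 1/(1−f) ≈ 2.70242.
Loading dose to hit Cmax,ss on first dose: D_load = D_maint·R ≈ 854 × 2.70242 ≈ 2307.87 mg.

2308 mg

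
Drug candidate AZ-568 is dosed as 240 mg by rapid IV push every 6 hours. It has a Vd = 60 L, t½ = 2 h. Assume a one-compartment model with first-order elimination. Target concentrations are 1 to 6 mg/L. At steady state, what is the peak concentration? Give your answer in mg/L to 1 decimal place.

4.6 mg/L

τ = 6 h = 3 half-lives, so f = (1/2)^3 = 0.125.
At steady state, R = 1/(1 − 0.125) = 8/7.
Single-dose peak C₀ = D/Vd = 240/60 = 4 mg/L.
Steady-state peak Cmax,ss = C₀·R = 4 × 8/7 ≈ 4.571 mg/L.
Peak 4.6 mg/L vs MTC 6 mg/L: below toxic threshold.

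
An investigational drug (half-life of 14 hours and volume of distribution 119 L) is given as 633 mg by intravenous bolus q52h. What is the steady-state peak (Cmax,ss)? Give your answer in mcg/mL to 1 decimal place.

τ/t½ = 52/14 ≈ 3.7143, so fraction remaining f = (1/2)^(52/14) ≈ 0.0762.
At steady state, accumulation factor R = 1/(1 − e^(−kτ)) ≈ 1.0825.
Each bolus raises the concentration by D/Vd = 633/119 ≈ 5.319 mcg/mL.
Steady-state peak Cmax,ss = C₀·R ≈ 5.319 × 1.0825 ≈ 5.758 mcg/mL.

5.8 mcg/mL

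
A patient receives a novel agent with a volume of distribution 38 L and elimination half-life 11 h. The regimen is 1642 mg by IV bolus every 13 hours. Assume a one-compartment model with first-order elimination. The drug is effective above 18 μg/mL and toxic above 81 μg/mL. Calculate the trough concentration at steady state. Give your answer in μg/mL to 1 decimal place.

34.1 μg/mL

k = ln2/t½ = ln2/11 ≈ 0.063013 h⁻¹; fraction remaining f = e^(−kτ) = e^(−0.063013×13) ≈ 0.4408.
At steady state, accumulation factor R = 1/(1 − e^(−kτ)) ≈ 1.7883.
Single-dose peak C₀ = D/Vd = 1642/38 ≈ 43.211 μg/mL.
Steady-state peak Cmax,ss = C₀·R ≈ 43.211 × 1.7883 ≈ 77.274 μg/mL.
One interval later, Cmin,ss = Cmax,ss·e^(−kτ) ≈ 77.274 × 0.4408 ≈ 34.062 μg/mL.
Trough 34.1 μg/mL vs MEC 18 μg/mL: adequate.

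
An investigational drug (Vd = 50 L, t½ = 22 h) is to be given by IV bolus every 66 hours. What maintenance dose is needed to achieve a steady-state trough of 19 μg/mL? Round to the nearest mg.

τ/t½ = 66/22 ≈ 3, so f = (1/2)^(66/22) ≈ 0.125000.
Cmin,ss = (D/Vd)·f/(1−f), so D = Cmin,ss·Vd·(1−f)/f.
D = 19 × 50 × (1−f)/f ≈ 19 × 50 × 7.00000 ≈ 6650.00 mg.

6650 mg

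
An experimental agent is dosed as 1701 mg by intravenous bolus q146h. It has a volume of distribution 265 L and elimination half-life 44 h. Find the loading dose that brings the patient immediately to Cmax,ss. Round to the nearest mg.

f = (1/2)^(146/44) ≈ 0.100260; accumulation ratio R = 1/(1−f) ≈ 1.11143.
Loading dose to hit Cmax,ss on first dose: D_load = D_maint·R ≈ 1701 × 1.11143 ≈ 1890.54 mg.

1891 mg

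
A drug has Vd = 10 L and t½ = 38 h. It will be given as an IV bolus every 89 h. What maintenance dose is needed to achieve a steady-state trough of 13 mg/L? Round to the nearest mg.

τ/t½ = 89/38 ≈ 2.3421, so f = (1/2)^(89/38) ≈ 0.197222.
Cmin,ss = (D/Vd)·f/(1−f), so D = Cmin,ss·Vd·(1−f)/f.
D = 13 × 10 × (1−f)/f ≈ 13 × 10 × 4.07043 ≈ 529.16 mg.

529 mg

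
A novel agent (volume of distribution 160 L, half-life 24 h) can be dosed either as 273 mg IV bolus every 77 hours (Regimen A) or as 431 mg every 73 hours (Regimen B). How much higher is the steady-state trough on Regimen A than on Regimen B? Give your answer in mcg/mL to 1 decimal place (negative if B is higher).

Regimen A: f = (1/2)^(77/24) ≈ 0.1082; Cmin,ss = (273/160)·f/(1−f) ≈ 0.207 mcg/mL.
Regimen B: f = (1/2)^(73/24) ≈ 0.1214; Cmin,ss = (431/160)·f/(1−f) ≈ 0.372 mcg/mL.
Difference ≈ 0.207 − 0.372 ≈ -0.165 mcg/mL.

-0.2 mcg/mL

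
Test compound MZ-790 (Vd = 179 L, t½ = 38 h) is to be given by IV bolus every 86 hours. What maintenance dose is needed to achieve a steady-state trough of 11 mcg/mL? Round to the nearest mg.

τ/t½ = 86/38 ≈ 2.2632, so f = (1/2)^(86/38) ≈ 0.208316.
Cmin,ss = (D/Vd)·f/(1−f), so D = Cmin,ss·Vd·(1−f)/f.
D = 11 × 179 × (1−f)/f ≈ 11 × 179 × 3.80040 ≈ 7482.99 mg.

7483 mg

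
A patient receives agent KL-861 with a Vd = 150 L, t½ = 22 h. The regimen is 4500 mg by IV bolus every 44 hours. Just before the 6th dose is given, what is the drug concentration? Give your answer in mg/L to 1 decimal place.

f = (1/2)^(τ/t½) = (1/2)^(44/22) ≈ 0.2500.
C₀ = D/Vd = 4500/150 ≈ 30.000 mg/L.
Before the 6th dose, 5 doses have been given. Superposition: Cmin = C₀·(f + f² + … + f^5).
≈ 30.000 × (0.2500 + 0.0625 + 0.0156 + 0.0039 + 0.0010) ≈ 30.000 × 0.3330 ≈ 9.990 mg/L.

10.0 mg/L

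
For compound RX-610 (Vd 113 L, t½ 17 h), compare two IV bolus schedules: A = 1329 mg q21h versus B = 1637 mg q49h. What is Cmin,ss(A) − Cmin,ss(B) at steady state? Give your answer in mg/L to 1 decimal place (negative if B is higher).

Regimen A: f = (1/2)^(21/17) ≈ 0.4248; Cmin,ss = (1329/113)·f/(1−f) ≈ 8.686 mg/L.
Regimen B: f = (1/2)^(49/17) ≈ 0.1356; Cmin,ss = (1637/113)·f/(1−f) ≈ 2.273 mg/L.
Difference ≈ 8.686 − 2.273 ≈ 6.413 mg/L.

6.4 mg/L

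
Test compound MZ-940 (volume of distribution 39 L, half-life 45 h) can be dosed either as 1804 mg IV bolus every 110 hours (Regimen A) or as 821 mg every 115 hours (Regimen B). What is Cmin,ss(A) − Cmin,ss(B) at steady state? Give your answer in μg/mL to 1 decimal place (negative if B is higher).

Regimen A: f = (1/2)^(110/45) ≈ 0.1837; Cmin,ss = (1804/39)·f/(1−f) ≈ 10.410 μg/mL.
Regimen B: f = (1/2)^(115/45) ≈ 0.1701; Cmin,ss = (821/39)·f/(1−f) ≈ 4.315 μg/mL.
Difference ≈ 10.410 − 4.315 ≈ 6.095 μg/mL.

6.1 μg/mL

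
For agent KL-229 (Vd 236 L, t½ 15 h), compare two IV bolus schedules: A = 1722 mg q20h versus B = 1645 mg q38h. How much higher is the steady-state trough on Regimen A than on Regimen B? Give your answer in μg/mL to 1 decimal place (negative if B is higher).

Regimen A: f = (1/2)^(20/15) ≈ 0.3969; Cmin,ss = (1722/236)·f/(1−f) ≈ 4.802 μg/mL.
Regimen B: f = (1/2)^(38/15) ≈ 0.1727; Cmin,ss = (1645/236)·f/(1−f) ≈ 1.455 μg/mL.
Difference ≈ 4.802 − 1.455 ≈ 3.347 μg/mL.

3.3 μg/mL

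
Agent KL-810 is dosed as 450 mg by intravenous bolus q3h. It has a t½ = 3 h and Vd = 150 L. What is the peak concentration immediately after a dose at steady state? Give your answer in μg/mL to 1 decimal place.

6.0 μg/mL

The dosing interval is 1 half-life, so f = 2^(−1) = 0.5.
At steady state, R = 1/(1 − 0.5) = 2/1.
Single-dose peak C₀ = D/Vd = 450/150 = 3 μg/mL.
Steady-state peak Cmax,ss = C₀·R = 3 × 2/1 ≈ 6.000 μg/mL.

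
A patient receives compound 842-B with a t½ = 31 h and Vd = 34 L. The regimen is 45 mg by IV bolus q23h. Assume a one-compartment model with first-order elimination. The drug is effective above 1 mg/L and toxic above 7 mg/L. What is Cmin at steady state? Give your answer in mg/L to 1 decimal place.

k = ln2/t½ = ln2/31 ≈ 0.022360 h⁻¹; fraction remaining f = e^(−kτ) = e^(−0.022360×23) ≈ 0.5979.
Accumulation ratio R = 1/(1 − f) ≈ 1/0.4021 ≈ 2.4869.
Single-dose peak C₀ = D/Vd = 45/34 ≈ 1.324 mg/L.
Cmax,ss = C₀/(1 − f) ≈ 1.324/0.4021 ≈ 3.293 mg/L.
One interval later, Cmin,ss = Cmax,ss·e^(−kτ) ≈ 3.293 × 0.5979 ≈ 1.969 mg/L.
Trough 2.0 mg/L vs MEC 1 mg/L: adequate.

2.0 mg/L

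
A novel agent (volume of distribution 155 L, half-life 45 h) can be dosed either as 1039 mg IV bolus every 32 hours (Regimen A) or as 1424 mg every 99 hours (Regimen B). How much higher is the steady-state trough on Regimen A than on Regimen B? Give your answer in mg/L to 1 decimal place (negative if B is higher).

8.0 mg/L

Regimen A: f = (1/2)^(32/45) ≈ 0.6108; Cmin,ss = (1039/155)·f/(1−f) ≈ 10.520 mg/L.
Regimen B: f = (1/2)^(99/45) ≈ 0.2176; Cmin,ss = (1424/155)·f/(1−f) ≈ 2.555 mg/L.
Difference ≈ 10.520 − 2.555 ≈ 7.965 mg/L.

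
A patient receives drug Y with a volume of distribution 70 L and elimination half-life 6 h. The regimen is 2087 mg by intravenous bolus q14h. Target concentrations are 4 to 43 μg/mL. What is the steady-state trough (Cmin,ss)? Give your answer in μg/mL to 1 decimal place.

k = ln2/t½ = ln2/6 ≈ 0.115525 h⁻¹; fraction remaining f = e^(−kτ) = e^(−0.115525×14) ≈ 0.1984.
At steady state, accumulation factor R = 1/(1 − e^(−kτ)) ≈ 1.2475.
Single-dose peak C₀ = D/Vd = 2087/70 ≈ 29.814 μg/mL.
Cmax,ss = C₀/(1 − f) ≈ 29.814/0.8016 ≈ 37.193 μg/mL.
One interval later, Cmin,ss = Cmax,ss·e^(−kτ) ≈ 37.193 × 0.1984 ≈ 7.379 μg/mL.
Trough 7.4 μg/mL vs MEC 4 μg/mL: adequate.

7.4 μg/mL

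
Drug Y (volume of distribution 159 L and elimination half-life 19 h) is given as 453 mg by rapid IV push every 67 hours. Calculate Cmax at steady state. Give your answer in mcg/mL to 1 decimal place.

3.1 mcg/mL

τ/t½ = 67/19 ≈ 3.5263, so fraction remaining f = (1/2)^(67/19) ≈ 0.0868.
Accumulation ratio R = 1/(1 − f) ≈ 1/0.9132 ≈ 1.0951.
Each bolus raises the concentration by D/Vd = 453/159 ≈ 2.849 mcg/mL.
Cmax,ss = C₀/(1 − f) ≈ 2.849/0.9132 ≈ 3.120 mcg/mL.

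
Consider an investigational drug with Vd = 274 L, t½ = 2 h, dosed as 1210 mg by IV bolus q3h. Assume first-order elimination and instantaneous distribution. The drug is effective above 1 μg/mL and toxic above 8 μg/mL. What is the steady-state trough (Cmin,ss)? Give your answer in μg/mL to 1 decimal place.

k = ln2/t½ = ln2/2 ≈ 0.346574 h⁻¹; fraction remaining f = e^(−kτ) = e^(−0.346574×3) ≈ 0.3536.
At steady state, accumulation factor R = 1/(1 − e^(−kτ)) ≈ 1.5470.
Single-dose peak C₀ = D/Vd = 1210/274 ≈ 4.416 μg/mL.
Steady-state peak Cmax,ss = C₀·R ≈ 4.416 × 1.5470 ≈ 6.832 μg/mL.
One interval later, Cmin,ss = Cmax,ss·e^(−kτ) ≈ 6.832 × 0.3536 ≈ 2.416 μg/mL.
Trough 2.4 μg/mL vs MEC 1 μg/mL: adequate.

2.4 μg/mL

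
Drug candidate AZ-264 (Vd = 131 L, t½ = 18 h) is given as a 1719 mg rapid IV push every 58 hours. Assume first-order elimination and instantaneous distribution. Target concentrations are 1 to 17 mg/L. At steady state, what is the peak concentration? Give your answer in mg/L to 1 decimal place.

τ/t½ = 58/18 ≈ 3.2222, so fraction remaining f = (1/2)^(58/18) ≈ 0.1072.
At steady state, accumulation factor R = 1/(1 − e^(−kτ)) ≈ 1.1201.
Single-dose peak C₀ = D/Vd = 1719/131 ≈ 13.122 mg/L.
Steady-state peak Cmax,ss = C₀·R ≈ 13.122 × 1.1201 ≈ 14.698 mg/L.
Peak 14.7 mg/L vs MTC 17 mg/L: below toxic threshold.

14.7 mg/L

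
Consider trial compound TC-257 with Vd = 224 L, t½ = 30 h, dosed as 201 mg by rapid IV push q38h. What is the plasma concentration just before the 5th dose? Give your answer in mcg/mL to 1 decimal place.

0.6 mcg/mL

f = (1/2)^(τ/t½) = (1/2)^(38/30) ≈ 0.4156.
C₀ = D/Vd = 201/224 ≈ 0.897 mcg/mL.
Before the 5th dose, 4 doses have been given. Superposition: Cmin = C₀·(f + f² + … + f^4).
≈ 0.897 × (0.4156 + 0.1727 + 0.0718 + 0.0298) ≈ 0.897 × 0.6899 ≈ 0.619 mcg/mL.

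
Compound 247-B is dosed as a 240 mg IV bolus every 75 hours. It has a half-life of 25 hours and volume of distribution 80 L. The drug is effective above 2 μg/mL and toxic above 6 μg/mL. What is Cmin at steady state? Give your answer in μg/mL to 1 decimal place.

0.4 μg/mL

τ = 75 h = 3 half-lives, so f = (1/2)^3 = 0.125.
Accumulation ratio R = 1/(1 − f) = 1/0.875 = 8/7.
Single-dose peak C₀ = D/Vd = 240/80 = 3 μg/mL.
Steady-state peak Cmax,ss = C₀·R = 3 × 8/7 ≈ 3.429 μg/mL.
Steady-state trough Cmin,ss = Cmax,ss·f ≈ 3.429 × 0.125 ≈ 0.429 μg/mL.
Trough 0.4 μg/mL vs MEC 2 μg/mL: subtherapeutic.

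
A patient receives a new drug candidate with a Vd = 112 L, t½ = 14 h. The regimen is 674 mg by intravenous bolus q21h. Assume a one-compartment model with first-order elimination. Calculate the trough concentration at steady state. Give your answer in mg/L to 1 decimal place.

3.3 mg/L

τ/t½ = 21/14 ≈ 1.5, so fraction remaining f = (1/2)^(21/14) ≈ 0.3536.
At steady state, accumulation factor R = 1/(1 − e^(−kτ)) ≈ 1.5470.
Single-dose peak C₀ = D/Vd = 674/112 ≈ 6.018 mg/L.
Steady-state peak Cmax,ss = C₀·R ≈ 6.018 × 1.5470 ≈ 9.310 mg/L.
One interval later, Cmin,ss = Cmax,ss·e^(−kτ) ≈ 9.310 × 0.3536 ≈ 3.292 mg/L.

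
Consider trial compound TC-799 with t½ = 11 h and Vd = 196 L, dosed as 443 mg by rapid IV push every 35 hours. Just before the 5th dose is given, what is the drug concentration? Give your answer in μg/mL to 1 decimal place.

f = (1/2)^(τ/t½) = (1/2)^(35/11) ≈ 0.1102.
C₀ = D/Vd = 443/196 ≈ 2.260 μg/mL.
Before the 5th dose, 4 doses have been given. Superposition: Cmin = C₀·(f + f² + … + f^4).
≈ 2.260 × (0.1102 + 0.0121 + 0.0013 + 0.0001) ≈ 2.260 × 0.1237 ≈ 0.280 μg/mL.

0.3 μg/mL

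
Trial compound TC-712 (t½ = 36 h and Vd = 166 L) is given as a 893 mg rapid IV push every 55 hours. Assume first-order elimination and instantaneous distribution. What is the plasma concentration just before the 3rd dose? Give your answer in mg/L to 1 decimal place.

2.5 mg/L

f = (1/2)^(τ/t½) = (1/2)^(55/36) ≈ 0.3468.
C₀ = D/Vd = 893/166 ≈ 5.380 mg/L.
Before the 3rd dose, 2 doses have been given. Superposition: Cmin = C₀·(f + f²).
≈ 5.380 × (0.3468 + 0.1203) ≈ 5.380 × 0.4671 ≈ 2.513 mg/L.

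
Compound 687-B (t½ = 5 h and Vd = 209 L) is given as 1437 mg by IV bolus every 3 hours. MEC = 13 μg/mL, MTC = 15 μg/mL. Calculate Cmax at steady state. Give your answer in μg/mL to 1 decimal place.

20.2 μg/mL

k = ln2/t½ = ln2/5 ≈ 0.138629 h⁻¹; fraction remaining f = e^(−kτ) = e^(−0.138629×3) ≈ 0.6598.
Accumulation ratio R = 1/(1 − f) ≈ 1/0.3402 ≈ 2.9394.
Each bolus raises the concentration by D/Vd = 1437/209 ≈ 6.876 μg/mL.
Steady-state peak Cmax,ss = C₀·R ≈ 6.876 × 2.9394 ≈ 20.211 μg/mL.
Peak 20.2 μg/mL vs MTC 15 μg/mL: exceeds toxic threshold.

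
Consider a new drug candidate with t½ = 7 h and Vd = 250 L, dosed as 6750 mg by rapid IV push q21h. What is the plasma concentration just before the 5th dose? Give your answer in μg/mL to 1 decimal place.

3.9 μg/mL

f = (1/2)^(τ/t½) = (1/2)^(21/7) ≈ 0.1250.
C₀ = D/Vd = 6750/250 ≈ 27.000 μg/mL.
Before the 5th dose, 4 doses have been given. Superposition: Cmin = C₀·(f + f² + … + f^4).
≈ 27.000 × (0.1250 + 0.0156 + 0.0020 + 0.0002) ≈ 27.000 × 0.1428 ≈ 3.856 μg/mL.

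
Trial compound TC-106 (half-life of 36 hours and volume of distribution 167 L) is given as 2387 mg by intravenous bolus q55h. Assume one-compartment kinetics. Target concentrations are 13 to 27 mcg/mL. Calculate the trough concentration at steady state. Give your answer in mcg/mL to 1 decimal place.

τ/t½ = 55/36 ≈ 1.5278, so fraction remaining f = (1/2)^(55/36) ≈ 0.3468.
Accumulation ratio R = 1/(1 − f) ≈ 1/0.6532 ≈ 1.5309.
Single-dose peak C₀ = D/Vd = 2387/167 ≈ 14.293 mcg/mL.
Cmax,ss = C₀/(1 − f) ≈ 14.293/0.6532 ≈ 21.882 mcg/mL.
Steady-state trough Cmin,ss = Cmax,ss·f ≈ 21.882 × 0.3468 ≈ 7.589 mcg/mL.
Trough 7.6 mcg/mL vs MEC 13 mcg/mL: subtherapeutic.

7.6 mcg/mL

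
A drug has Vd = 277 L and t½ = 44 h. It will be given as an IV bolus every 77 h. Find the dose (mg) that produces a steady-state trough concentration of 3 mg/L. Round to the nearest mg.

1964 mg

τ/t½ = 77/44 ≈ 1.75, so f = (1/2)^(77/44) ≈ 0.297302.
Cmin,ss = (D/Vd)·f/(1−f), so D = Cmin,ss·Vd·(1−f)/f.
D = 3 × 277 × (1−f)/f ≈ 3 × 277 × 2.36358 ≈ 1964.13 mg.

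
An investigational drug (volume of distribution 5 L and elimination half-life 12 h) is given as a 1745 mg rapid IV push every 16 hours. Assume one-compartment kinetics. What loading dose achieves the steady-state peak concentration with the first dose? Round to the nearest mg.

2893 mg

f = (1/2)^(16/12) ≈ 0.396850; accumulation ratio R = 1/(1−f) ≈ 1.65796.
Loading dose to hit Cmax,ss on first dose: D_load = D_maint·R ≈ 1745 × 1.65796 ≈ 2893.14 mg.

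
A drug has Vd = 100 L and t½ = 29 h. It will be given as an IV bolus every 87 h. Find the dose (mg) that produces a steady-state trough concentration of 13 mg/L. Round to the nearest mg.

τ/t½ = 87/29 ≈ 3, so f = (1/2)^(87/29) ≈ 0.125000.
Cmin,ss = (D/Vd)·f/(1−f), so D = Cmin,ss·Vd·(1−f)/f.
D = 13 × 100 × (1−f)/f ≈ 13 × 100 × 7.00000 ≈ 9100.00 mg.

9100 mg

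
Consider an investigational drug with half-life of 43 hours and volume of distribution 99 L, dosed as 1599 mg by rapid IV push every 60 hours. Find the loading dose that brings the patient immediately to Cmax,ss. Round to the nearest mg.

f = (1/2)^(60/43) ≈ 0.380153; accumulation ratio R = 1/(1−f) ≈ 1.61330.
Loading dose to hit Cmax,ss on first dose: D_load = D_maint·R ≈ 1599 × 1.61330 ≈ 2579.67 mg.

2580 mg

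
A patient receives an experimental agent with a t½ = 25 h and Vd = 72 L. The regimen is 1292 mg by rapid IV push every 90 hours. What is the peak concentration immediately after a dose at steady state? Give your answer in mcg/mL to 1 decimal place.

19.6 mcg/mL

Over one 90-h interval, 90/25 ≈ 3.6 half-lives elapse, leaving f ≈ 0.0825 of each dose.
Accumulation ratio R = 1/(1 − f) ≈ 1/0.9175 ≈ 1.0899.
Single-dose peak C₀ = D/Vd = 1292/72 ≈ 17.944 mcg/mL.
Cmax,ss = C₀/(1 − f) ≈ 17.944/0.9175 ≈ 19.557 mcg/mL.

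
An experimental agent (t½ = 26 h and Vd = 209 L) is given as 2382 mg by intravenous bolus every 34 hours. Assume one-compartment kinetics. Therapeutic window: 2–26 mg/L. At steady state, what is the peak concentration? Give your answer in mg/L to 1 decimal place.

19.1 mg/L

τ/t½ = 34/26 ≈ 1.3077, so fraction remaining f = (1/2)^(34/26) ≈ 0.4040.
At steady state, accumulation factor R = 1/(1 − e^(−kτ)) ≈ 1.6779.
Single-dose peak C₀ = D/Vd = 2382/209 ≈ 11.397 mg/L.
Cmax,ss = C₀/(1 − f) ≈ 11.397/0.5960 ≈ 19.122 mg/L.
Peak 19.1 mg/L vs MTC 26 mg/L: below toxic threshold.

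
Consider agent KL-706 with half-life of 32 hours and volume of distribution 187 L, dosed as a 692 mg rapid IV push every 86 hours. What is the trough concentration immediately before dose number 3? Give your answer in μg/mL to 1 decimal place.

0.7 μg/mL

f = (1/2)^(τ/t½) = (1/2)^(86/32) ≈ 0.1552.
C₀ = D/Vd = 692/187 ≈ 3.701 μg/mL.
Before the 3rd dose, 2 doses have been given. Superposition: Cmin = C₀·(f + f²).
≈ 3.701 × (0.1552 + 0.0241) ≈ 3.701 × 0.1793 ≈ 0.664 μg/mL.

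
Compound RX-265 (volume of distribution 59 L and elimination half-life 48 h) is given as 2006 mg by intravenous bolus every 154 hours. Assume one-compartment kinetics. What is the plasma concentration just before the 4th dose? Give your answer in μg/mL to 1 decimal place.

f = (1/2)^(τ/t½) = (1/2)^(154/48) ≈ 0.1082.
C₀ = D/Vd = 2006/59 ≈ 34.000 μg/mL.
Before the 4th dose, 3 doses have been given. Superposition: Cmin = C₀·(f + f² + … + f^3).
≈ 34.000 × (0.1082 + 0.0117 + 0.0013) ≈ 34.000 × 0.1212 ≈ 4.121 μg/mL.

4.1 μg/mL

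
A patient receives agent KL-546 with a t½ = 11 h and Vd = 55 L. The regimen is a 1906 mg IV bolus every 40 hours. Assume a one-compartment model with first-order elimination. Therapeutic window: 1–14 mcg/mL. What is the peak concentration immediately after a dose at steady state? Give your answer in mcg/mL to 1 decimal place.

k = ln2/t½ = ln2/11 ≈ 0.063013 h⁻¹; fraction remaining f = e^(−kτ) = e^(−0.063013×40) ≈ 0.0804.
Accumulation ratio R = 1/(1 − f) ≈ 1/0.9196 ≈ 1.0874.
Each bolus raises the concentration by D/Vd = 1906/55 ≈ 34.655 mcg/mL.
Steady-state peak Cmax,ss = C₀·R ≈ 34.655 × 1.0874 ≈ 37.684 mcg/mL.
Peak 37.7 mcg/mL vs MTC 14 mcg/mL: exceeds toxic threshold.

37.7 mcg/mL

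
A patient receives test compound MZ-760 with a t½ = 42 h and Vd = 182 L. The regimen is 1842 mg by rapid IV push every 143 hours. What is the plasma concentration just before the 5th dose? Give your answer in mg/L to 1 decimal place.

f = (1/2)^(τ/t½) = (1/2)^(143/42) ≈ 0.0944.
C₀ = D/Vd = 1842/182 ≈ 10.121 mg/L.
Before the 5th dose, 4 doses have been given. Superposition: Cmin = C₀·(f + f² + … + f^4).
≈ 10.121 × (0.0944 + 0.0089 + 0.0008 + 0.0001) ≈ 10.121 × 0.1042 ≈ 1.055 mg/L.

1.1 mg/L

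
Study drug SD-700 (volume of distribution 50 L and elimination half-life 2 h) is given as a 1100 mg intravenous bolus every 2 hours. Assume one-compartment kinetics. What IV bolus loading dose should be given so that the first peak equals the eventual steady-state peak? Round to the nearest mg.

2200 mg

f = (1/2)^(2/2) ≈ 0.500000; accumulation ratio R = 1/(1−f) ≈ 2.00000.
Loading dose to hit Cmax,ss on first dose: D_load = D_maint·R ≈ 1100 × 2.00000 ≈ 2200.00 mg.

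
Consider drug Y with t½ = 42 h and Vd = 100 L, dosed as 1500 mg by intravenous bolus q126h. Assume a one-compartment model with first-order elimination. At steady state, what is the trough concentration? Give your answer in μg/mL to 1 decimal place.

2.1 μg/mL

The dosing interval is 3 half-lives, so f = 2^(−3) = 0.125.
Accumulation ratio R = 1/(1 − f) = 1/0.875 = 8/7.
Single-dose peak C₀ = D/Vd = 1500/100 = 15 μg/mL.
Steady-state peak Cmax,ss = C₀·R = 15 × 8/7 ≈ 17.143 μg/mL.
Steady-state trough Cmin,ss = Cmax,ss·f ≈ 17.143 × 0.125 ≈ 2.143 μg/mL.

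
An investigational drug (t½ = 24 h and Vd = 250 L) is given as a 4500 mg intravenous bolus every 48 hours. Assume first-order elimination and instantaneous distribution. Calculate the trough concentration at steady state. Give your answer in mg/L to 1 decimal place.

The dosing interval is 2 half-lives, so f = 2^(−2) = 0.25.
At steady state, R = 1/(1 − 0.25) = 4/3.
Single-dose peak C₀ = D/Vd = 4500/250 = 18 mg/L.
Steady-state peak Cmax,ss = C₀·R = 18 × 4/3 ≈ 24.000 mg/L.
Steady-state trough Cmin,ss = Cmax,ss·f ≈ 24.000 × 0.25 ≈ 6.000 mg/L.

6.0 mg/L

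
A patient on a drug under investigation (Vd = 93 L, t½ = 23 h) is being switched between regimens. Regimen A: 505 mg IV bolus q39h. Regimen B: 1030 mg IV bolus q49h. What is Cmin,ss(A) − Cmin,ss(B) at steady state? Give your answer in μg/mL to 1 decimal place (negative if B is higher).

Regimen A: f = (1/2)^(39/23) ≈ 0.3087; Cmin,ss = (505/93)·f/(1−f) ≈ 2.425 μg/mL.
Regimen B: f = (1/2)^(49/23) ≈ 0.2284; Cmin,ss = (1030/93)·f/(1−f) ≈ 3.278 μg/mL.
Difference ≈ 2.425 − 3.278 ≈ -0.853 μg/mL.

-0.9 μg/mL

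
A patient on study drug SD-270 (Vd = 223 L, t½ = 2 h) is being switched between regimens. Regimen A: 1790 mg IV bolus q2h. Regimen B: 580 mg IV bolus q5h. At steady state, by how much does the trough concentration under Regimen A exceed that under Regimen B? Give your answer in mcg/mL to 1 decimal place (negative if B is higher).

Regimen A: f = (1/2)^(2/2) ≈ 0.5000; Cmin,ss = (1790/223)·f/(1−f) ≈ 8.027 mcg/mL.
Regimen B: f = (1/2)^(5/2) ≈ 0.1768; Cmin,ss = (580/223)·f/(1−f) ≈ 0.559 mcg/mL.
Difference ≈ 8.027 − 0.559 ≈ 7.468 mcg/mL.

7.5 mcg/mL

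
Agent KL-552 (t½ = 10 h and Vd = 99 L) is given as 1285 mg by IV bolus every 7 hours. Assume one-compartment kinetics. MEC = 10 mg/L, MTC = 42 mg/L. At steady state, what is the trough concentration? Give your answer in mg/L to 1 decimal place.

20.8 mg/L

k = ln2/t½ = ln2/10 ≈ 0.069315 h⁻¹; fraction remaining f = e^(−kτ) = e^(−0.069315×7) ≈ 0.6156.
Accumulation ratio R = 1/(1 − f) ≈ 1/0.3844 ≈ 2.6015.
Each bolus raises the concentration by D/Vd = 1285/99 ≈ 12.980 mg/L.
Cmax,ss = C₀/(1 − f) ≈ 12.980/0.3844 ≈ 33.767 mg/L.
One interval later, Cmin,ss = Cmax,ss·e^(−kτ) ≈ 33.767 × 0.6156 ≈ 20.787 mg/L.
Trough 20.8 mg/L vs MEC 10 mg/L: adequate.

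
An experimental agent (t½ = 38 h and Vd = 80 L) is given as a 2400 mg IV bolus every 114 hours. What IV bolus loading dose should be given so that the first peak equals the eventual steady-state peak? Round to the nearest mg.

f = (1/2)^(114/38) ≈ 0.125000; accumulation ratio R = 1/(1−f) ≈ 1.14286.
Loading dose to hit Cmax,ss on first dose: D_load = D_maint·R ≈ 2400 × 1.14286 ≈ 2742.86 mg.

2743 mg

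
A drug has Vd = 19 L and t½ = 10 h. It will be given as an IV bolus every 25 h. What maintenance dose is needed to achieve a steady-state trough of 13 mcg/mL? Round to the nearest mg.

τ/t½ = 25/10 ≈ 2.5, so f = (1/2)^(25/10) ≈ 0.176777.
Cmin,ss = (D/Vd)·f/(1−f), so D = Cmin,ss·Vd·(1−f)/f.
D = 13 × 19 × (1−f)/f ≈ 13 × 19 × 4.65684 ≈ 1150.24 mg.

1150 mg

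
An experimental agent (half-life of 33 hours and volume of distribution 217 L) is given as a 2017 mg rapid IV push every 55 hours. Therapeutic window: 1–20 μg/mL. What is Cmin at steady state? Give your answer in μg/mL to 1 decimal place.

k = ln2/t½ = ln2/33 ≈ 0.021004 h⁻¹; fraction remaining f = e^(−kτ) = e^(−0.021004×55) ≈ 0.3150.
Single-dose peak C₀ = D/Vd = 2017/217 ≈ 9.295 μg/mL.
Steady-state trough Cmin,ss = C₀·f/(1−f) ≈ 9.295 × 0.3150/0.6850 ≈ 4.274 μg/mL.
Trough 4.3 μg/mL vs MEC 1 μg/mL: adequate.

4.3 μg/mL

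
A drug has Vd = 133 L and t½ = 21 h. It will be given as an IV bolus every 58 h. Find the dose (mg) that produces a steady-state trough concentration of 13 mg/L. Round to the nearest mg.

9999 mg

τ/t½ = 58/21 ≈ 2.7619, so f = (1/2)^(58/21) ≈ 0.147429.
Cmin,ss = (D/Vd)·f/(1−f), so D = Cmin,ss·Vd·(1−f)/f.
D = 13 × 133 × (1−f)/f ≈ 13 × 133 × 5.78293 ≈ 9998.69 mg.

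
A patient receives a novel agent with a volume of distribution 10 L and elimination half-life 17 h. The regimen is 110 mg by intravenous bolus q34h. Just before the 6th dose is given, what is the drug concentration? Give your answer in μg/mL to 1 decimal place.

3.7 μg/mL

f = (1/2)^(τ/t½) = (1/2)^(34/17) ≈ 0.2500.
C₀ = D/Vd = 110/10 ≈ 11.000 μg/mL.
Before the 6th dose, 5 doses have been given. Superposition: Cmin = C₀·(f + f² + … + f^5).
≈ 11.000 × (0.2500 + 0.0625 + 0.0156 + 0.0039 + 0.0010) ≈ 11.000 × 0.3330 ≈ 3.663 μg/mL.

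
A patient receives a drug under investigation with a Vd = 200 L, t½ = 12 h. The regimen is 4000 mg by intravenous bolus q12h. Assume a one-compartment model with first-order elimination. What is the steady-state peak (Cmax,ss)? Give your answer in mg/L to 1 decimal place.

τ = 12 h = 1 half-life, so f = (1/2)^1 = 0.5.
Accumulation ratio R = 1/(1 − f) = 1/0.5 = 2/1.
Single-dose peak C₀ = D/Vd = 4000/200 = 20 mg/L.
Steady-state peak Cmax,ss = C₀·R = 20 × 2/1 ≈ 40.000 mg/L.

40.0 mg/L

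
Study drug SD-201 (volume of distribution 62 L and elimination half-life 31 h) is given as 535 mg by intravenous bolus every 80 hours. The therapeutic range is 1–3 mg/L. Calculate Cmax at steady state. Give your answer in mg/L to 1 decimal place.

Over one 80-h interval, 80/31 ≈ 2.5806 half-lives elapse, leaving f ≈ 0.1672 of each dose.
Accumulation ratio R = 1/(1 − f) ≈ 1/0.8328 ≈ 1.2008.
Each bolus raises the concentration by D/Vd = 535/62 ≈ 8.629 mg/L.
Steady-state peak Cmax,ss = C₀·R ≈ 8.629 × 1.2008 ≈ 10.362 mg/L.
Peak 10.4 mg/L vs MTC 3 mg/L: exceeds toxic threshold.

10.4 mg/L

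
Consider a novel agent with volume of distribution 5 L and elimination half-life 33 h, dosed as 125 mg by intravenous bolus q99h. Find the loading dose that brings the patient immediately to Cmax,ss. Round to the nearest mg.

f = (1/2)^(99/33) ≈ 0.125000; accumulation ratio R = 1/(1−f) ≈ 1.14286.
Loading dose to hit Cmax,ss on first dose: D_load = D_maint·R ≈ 125 × 1.14286 ≈ 142.86 mg.

143 mg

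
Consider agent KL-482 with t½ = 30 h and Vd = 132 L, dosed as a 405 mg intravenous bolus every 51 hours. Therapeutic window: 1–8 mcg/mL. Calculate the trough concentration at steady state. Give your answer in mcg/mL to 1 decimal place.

1.4 mcg/mL

Over one 51-h interval, 51/30 ≈ 1.7 half-lives elapse, leaving f ≈ 0.3078 of each dose.
At steady state, accumulation factor R = 1/(1 − e^(−kτ)) ≈ 1.4447.
Each bolus raises the concentration by D/Vd = 405/132 ≈ 3.068 mcg/mL.
Cmax,ss = C₀/(1 − f) ≈ 3.068/0.6922 ≈ 4.432 mcg/mL.
One interval later, Cmin,ss = Cmax,ss·e^(−kτ) ≈ 4.432 × 0.3078 ≈ 1.364 mcg/mL.
Trough 1.4 mcg/mL vs MEC 1 mcg/mL: adequate.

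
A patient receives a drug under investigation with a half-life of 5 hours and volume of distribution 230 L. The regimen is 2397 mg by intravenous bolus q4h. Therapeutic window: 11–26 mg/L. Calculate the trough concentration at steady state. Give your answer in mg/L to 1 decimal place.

τ/t½ = 4/5 ≈ 0.8, so fraction remaining f = (1/2)^(4/5) ≈ 0.5743.
Accumulation ratio R = 1/(1 − f) ≈ 1/0.4257 ≈ 2.3491.
Each bolus raises the concentration by D/Vd = 2397/230 ≈ 10.422 mg/L.
Cmax,ss = C₀/(1 − f) ≈ 10.422/0.4257 ≈ 24.482 mg/L.
Steady-state trough Cmin,ss = Cmax,ss·f ≈ 24.482 × 0.5743 ≈ 14.060 mg/L.
Trough 14.1 mg/L vs MEC 11 mg/L: adequate.

14.1 mg/L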